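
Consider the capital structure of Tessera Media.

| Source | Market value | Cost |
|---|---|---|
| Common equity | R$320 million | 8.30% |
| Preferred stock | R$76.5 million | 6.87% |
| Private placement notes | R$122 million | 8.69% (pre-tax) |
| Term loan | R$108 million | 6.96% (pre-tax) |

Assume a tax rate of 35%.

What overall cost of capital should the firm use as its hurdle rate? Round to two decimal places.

Total capital V = 320 + 76.5 + 122 + 108 = 626.5.
Equity: weight = 320/626.5 = 0.5108; cost = 8.3%.
Preferred: weight = 76.5/626.5 = 0.1221; cost = 6.87%.
Private placement notes: weight = 122/626.5 = 0.1947; after-tax cost = 8.69% × (1 − 35%) = 5.6485%.
Term loan: weight = 108/626.5 = 0.1724; after-tax cost = 6.96% × (1 − 35%) = 4.5240%.
WACC = 0.5108 × 8.3000% + 0.1221 × 6.8700% + 0.1947 × 5.6485% + 0.1724 × 4.5240% = 6.9581%.

6.96%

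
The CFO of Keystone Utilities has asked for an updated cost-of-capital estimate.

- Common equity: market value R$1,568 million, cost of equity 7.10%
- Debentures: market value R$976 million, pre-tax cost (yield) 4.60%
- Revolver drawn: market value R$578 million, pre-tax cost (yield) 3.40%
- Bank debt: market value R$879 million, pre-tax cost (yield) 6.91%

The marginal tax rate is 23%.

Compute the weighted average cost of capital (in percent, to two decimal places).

5.19%

Total capital V = 1568 + 976 + 578 + 879 = 4001.
Equity: weight = 1568/4001 = 0.3919; cost = 7.1%.
Debentures: weight = 976/4001 = 0.2439; after-tax cost = 4.6% × (1 − 23%) = 3.5420%.
Revolver drawn: weight = 578/4001 = 0.1445; after-tax cost = 3.4% × (1 − 23%) = 2.6180%.
Bank debt: weight = 879/4001 = 0.2197; after-tax cost = 6.91% × (1 − 23%) = 5.3207%.
WACC = 0.3919 × 7.1000% + 0.2439 × 3.5420% + 0.1445 × 2.6180% + 0.2197 × 5.3207% = 5.1937%.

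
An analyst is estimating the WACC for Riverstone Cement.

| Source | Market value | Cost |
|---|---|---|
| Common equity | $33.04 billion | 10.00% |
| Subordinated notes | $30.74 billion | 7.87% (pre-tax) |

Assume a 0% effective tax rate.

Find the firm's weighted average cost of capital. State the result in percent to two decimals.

8.97%

Total capital V = 33.04 + 30.74 = 63.78.
Equity: weight = 33.04/63.78 = 0.5180; cost = 10%.
Subordinated notes: weight = 30.74/63.78 = 0.4820; after-tax cost = 7.87% × (1 − 0%) = 7.8700%.
WACC = 0.5180 × 10.0000% + 0.4820 × 7.8700% = 8.9734%.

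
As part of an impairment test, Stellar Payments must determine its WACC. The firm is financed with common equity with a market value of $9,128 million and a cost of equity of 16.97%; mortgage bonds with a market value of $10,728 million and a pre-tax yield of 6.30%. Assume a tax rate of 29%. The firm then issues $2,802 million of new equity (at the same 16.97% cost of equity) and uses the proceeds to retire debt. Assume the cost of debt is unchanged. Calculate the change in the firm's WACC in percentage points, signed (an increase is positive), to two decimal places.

Current WACC:
Total capital V = 9128 + 10728 = 19856.
Equity: weight = 9128/19856 = 0.4597; cost = 16.97%.
Mortgage bonds: weight = 10728/19856 = 0.5403; after-tax cost = 6.3% × (1 − 29%) = 4.4730%.
WACC = 0.4597 × 16.9700% + 0.5403 × 4.4730% = 10.2180%.
After the change:
Total capital V = 11930 + 7926 = 19856.
Equity: weight = 11930/19856 = 0.6008; cost = 16.97%.
Mortgage bonds: weight = 7926/19856 = 0.3992; after-tax cost = 6.3% × (1 − 29%) = 4.4730%.
WACC = 0.6008 × 16.9700% + 0.3992 × 4.4730% = 11.9815%.
Change in WACC = 11.9815% − 10.2180% = 1.7635 pp.

+1.76 pp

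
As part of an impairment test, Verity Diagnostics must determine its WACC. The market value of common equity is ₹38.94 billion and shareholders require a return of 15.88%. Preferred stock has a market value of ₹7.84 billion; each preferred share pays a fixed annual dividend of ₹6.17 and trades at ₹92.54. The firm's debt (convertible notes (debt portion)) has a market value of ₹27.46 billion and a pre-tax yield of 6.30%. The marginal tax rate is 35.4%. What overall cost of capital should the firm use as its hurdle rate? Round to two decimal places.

10.54%

Cost of preferred: Rp = 6.17 / 92.54 = 6.6674%.
Total capital V = 38.94 + 7.84 + 27.46 = 74.24.
Equity: weight = 38.94/74.24 = 0.5245; cost = 15.88%.
Preferred: weight = 7.84/74.24 = 0.1056; cost = 6.6674%.
Convertible notes (debt portion): weight = 27.46/74.24 = 0.3699; after-tax cost = 6.3% × (1 − 35.4%) = 4.0698%.
WACC = 0.5245 × 15.8800% + 0.1056 × 6.6674% + 0.3699 × 4.0698% = 10.5387%.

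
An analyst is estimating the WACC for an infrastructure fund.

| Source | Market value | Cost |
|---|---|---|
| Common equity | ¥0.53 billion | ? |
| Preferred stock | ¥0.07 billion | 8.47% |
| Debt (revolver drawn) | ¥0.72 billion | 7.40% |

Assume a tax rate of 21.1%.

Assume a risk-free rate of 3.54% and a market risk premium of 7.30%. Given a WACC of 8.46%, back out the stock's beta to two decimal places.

1.16

Total capital V = 0.53 + 0.07 + 0.72 = 1.32.
Equity weight = 0.53/1.32 = 0.4015.
Preferred weight = 0.07/1.32 = 0.0530.
Revolver drawn weight = 0.72/1.32 = 0.5455.
Debt contribution = 0.5455 × 7.4% × (1 − 21.1%) = 3.1847%.
Preferred contribution = 0.0530 × 8.47% = 0.4492%.
Required equity contribution = 8.46% − 3.6339% = 4.8261%  ⇒  Re = 12.0198%.
CAPM: 12.0198% = 3.54% + β × 7.3%  ⇒  β = 1.1616.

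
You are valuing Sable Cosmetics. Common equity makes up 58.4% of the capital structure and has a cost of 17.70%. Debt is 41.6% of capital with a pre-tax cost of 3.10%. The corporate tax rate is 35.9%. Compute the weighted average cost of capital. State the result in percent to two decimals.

After-tax cost of debt = 3.1% × (1 − 35.9%) = 1.9871%.
WACC = 0.584 × 17.7000% + 0.416 × 1.9871% = 11.1634%.

11.16%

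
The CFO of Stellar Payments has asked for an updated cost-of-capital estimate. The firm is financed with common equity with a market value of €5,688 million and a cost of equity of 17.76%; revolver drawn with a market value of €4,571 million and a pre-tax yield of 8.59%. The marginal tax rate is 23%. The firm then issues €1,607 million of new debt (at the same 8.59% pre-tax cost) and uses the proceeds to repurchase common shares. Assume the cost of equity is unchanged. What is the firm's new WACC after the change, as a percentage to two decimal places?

11.05%

After the change:
Total capital V = 4081 + 6178 = 10259.
Equity: weight = 4081/10259 = 0.3978; cost = 17.76%.
Revolver drawn: weight = 6178/10259 = 0.6022; after-tax cost = 8.59% × (1 − 23%) = 6.6143%.
WACC = 0.3978 × 17.7600% + 0.6022 × 6.6143% = 11.0480%.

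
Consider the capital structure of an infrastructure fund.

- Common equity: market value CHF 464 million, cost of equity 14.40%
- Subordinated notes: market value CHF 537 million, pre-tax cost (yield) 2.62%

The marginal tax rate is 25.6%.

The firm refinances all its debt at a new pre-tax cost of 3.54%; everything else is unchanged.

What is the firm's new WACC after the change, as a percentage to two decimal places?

8.09%

After the change:
Total capital V = 464 + 537 = 1001.
Equity: weight = 464/1001 = 0.4635; cost = 14.4%.
Subordinated notes: weight = 537/1001 = 0.5365; after-tax cost = 3.54% × (1 − 25.6%) = 2.6338%.
WACC = 0.4635 × 14.4000% + 0.5365 × 2.6338% = 8.0878%.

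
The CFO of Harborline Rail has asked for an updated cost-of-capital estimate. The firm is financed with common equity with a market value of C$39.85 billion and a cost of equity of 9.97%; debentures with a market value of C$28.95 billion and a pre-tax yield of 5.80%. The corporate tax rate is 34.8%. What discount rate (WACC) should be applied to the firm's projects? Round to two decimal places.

Total capital V = 39.85 + 28.95 = 68.8.
Equity: weight = 39.85/68.8 = 0.5792; cost = 9.97%.
Debentures: weight = 28.95/68.8 = 0.4208; after-tax cost = 5.8% × (1 − 34.8%) = 3.7816%.
WACC = 0.5792 × 9.9700% + 0.4208 × 3.7816% = 7.3660%.

7.37%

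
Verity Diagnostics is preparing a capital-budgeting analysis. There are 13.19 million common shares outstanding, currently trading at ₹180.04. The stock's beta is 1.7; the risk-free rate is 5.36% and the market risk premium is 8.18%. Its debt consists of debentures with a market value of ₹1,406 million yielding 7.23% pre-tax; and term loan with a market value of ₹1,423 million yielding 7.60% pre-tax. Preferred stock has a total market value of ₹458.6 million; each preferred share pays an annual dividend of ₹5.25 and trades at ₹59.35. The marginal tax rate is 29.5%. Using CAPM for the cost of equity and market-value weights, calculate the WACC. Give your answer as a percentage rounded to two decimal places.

Cost of equity via CAPM: Re = 5.36% + 1.7 × 8.18% = 19.2660%.
Cost of preferred: Rp = 5.25 / 59.35 = 8.8458%.
Market value of equity E = 180.04 × 13.19m = 2374.7276m.
Total capital V = 2374.7276 + 458.6 + 1406 + 1423 = 5662.3276.
Equity: weight = 2374.7276/5662.3276 = 0.4194; cost = 19.266%.
Preferred: weight = 458.6/5662.3276 = 0.0810; cost = 8.8458%.
Debentures: weight = 1406/5662.3276 = 0.2483; after-tax cost = 7.23% × (1 − 29.5%) = 5.0972%.
Term loan: weight = 1423/5662.3276 = 0.2513; after-tax cost = 7.6% × (1 − 29.5%) = 5.3580%.
WACC = 0.4194 × 19.2660% + 0.0810 × 8.8458% + 0.2483 × 5.0972% + 0.2513 × 5.3580% = 11.4086%.

11.41%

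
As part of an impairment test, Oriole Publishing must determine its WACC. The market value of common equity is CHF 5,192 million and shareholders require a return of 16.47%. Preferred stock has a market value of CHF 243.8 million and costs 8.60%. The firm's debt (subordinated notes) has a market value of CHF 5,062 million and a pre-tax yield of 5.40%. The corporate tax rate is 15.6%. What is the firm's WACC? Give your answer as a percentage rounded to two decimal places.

Total capital V = 5192 + 243.8 + 5062 = 10497.8.
Equity: weight = 5192/10497.8 = 0.4946; cost = 16.47%.
Preferred: weight = 243.8/10497.8 = 0.0232; cost = 8.6%.
Subordinated notes: weight = 5062/10497.8 = 0.4822; after-tax cost = 5.4% × (1 − 15.6%) = 4.5576%.
WACC = 0.4946 × 16.4700% + 0.0232 × 8.6000% + 0.4822 × 4.5576% = 10.5431%.

10.54%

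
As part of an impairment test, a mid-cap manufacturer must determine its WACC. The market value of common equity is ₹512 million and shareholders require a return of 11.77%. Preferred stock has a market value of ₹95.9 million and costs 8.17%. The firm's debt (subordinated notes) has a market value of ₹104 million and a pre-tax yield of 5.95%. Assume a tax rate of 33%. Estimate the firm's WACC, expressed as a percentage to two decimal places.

Total capital V = 512 + 95.9 + 104 = 711.9.
Equity: weight = 512/711.9 = 0.7192; cost = 11.77%.
Preferred: weight = 95.9/711.9 = 0.1347; cost = 8.17%.
Subordinated notes: weight = 104/711.9 = 0.1461; after-tax cost = 5.95% × (1 − 33%) = 3.9865%.
WACC = 0.7192 × 11.7700% + 0.1347 × 8.1700% + 0.1461 × 3.9865% = 10.1480%.

10.15%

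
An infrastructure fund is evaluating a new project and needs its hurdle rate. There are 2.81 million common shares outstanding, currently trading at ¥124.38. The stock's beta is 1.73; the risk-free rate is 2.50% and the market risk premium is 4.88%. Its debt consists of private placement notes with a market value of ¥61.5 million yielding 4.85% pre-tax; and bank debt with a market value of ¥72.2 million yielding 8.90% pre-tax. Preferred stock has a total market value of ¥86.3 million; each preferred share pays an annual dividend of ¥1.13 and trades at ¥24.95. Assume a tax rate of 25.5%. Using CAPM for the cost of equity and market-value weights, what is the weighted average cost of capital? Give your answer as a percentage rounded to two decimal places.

8.63%

Cost of equity via CAPM: Re = 2.5% + 1.73 × 4.88% = 10.9424%.
Cost of preferred: Rp = 1.13 / 24.95 = 4.5291%.
Market value of equity E = 124.38 × 2.81m = 349.5078m.
Total capital V = 349.5078 + 86.3 + 61.5 + 72.2 = 569.5078.
Equity: weight = 349.5078/569.5078 = 0.6137; cost = 10.9424%.
Preferred: weight = 86.3/569.5078 = 0.1515; cost = 4.5291%.
Private placement notes: weight = 61.5/569.5078 = 0.1080; after-tax cost = 4.85% × (1 − 25.5%) = 3.6132%.
Bank debt: weight = 72.2/569.5078 = 0.1268; after-tax cost = 8.9% × (1 − 25.5%) = 6.6305%.
WACC = 0.6137 × 10.9424% + 0.1515 × 4.5291% + 0.1080 × 3.6132% + 0.1268 × 6.6305% = 8.6325%.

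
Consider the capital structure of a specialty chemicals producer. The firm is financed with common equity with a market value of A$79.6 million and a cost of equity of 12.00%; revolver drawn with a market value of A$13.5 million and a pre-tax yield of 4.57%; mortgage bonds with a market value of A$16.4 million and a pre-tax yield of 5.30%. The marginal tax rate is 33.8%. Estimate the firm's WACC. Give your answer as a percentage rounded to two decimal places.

Total capital V = 79.6 + 13.5 + 16.4 = 109.5.
Equity: weight = 79.6/109.5 = 0.7269; cost = 12%.
Revolver drawn: weight = 13.5/109.5 = 0.1233; after-tax cost = 4.57% × (1 − 33.8%) = 3.0253%.
Mortgage bonds: weight = 16.4/109.5 = 0.1498; after-tax cost = 5.3% × (1 − 33.8%) = 3.5086%.
WACC = 0.7269 × 12.0000% + 0.1233 × 3.0253% + 0.1498 × 3.5086% = 9.6218%.

9.62%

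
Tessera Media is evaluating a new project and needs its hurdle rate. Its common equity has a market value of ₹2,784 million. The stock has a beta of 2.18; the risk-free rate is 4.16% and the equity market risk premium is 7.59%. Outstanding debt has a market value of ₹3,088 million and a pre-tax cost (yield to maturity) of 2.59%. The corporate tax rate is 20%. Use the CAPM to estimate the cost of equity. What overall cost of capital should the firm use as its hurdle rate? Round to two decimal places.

10.91%

Cost of equity via CAPM: Re = 4.16% + 2.18 × 7.59% = 20.7062%.
Total capital V = 2784 + 3088 = 5872.
Equity: weight = 2784/5872 = 0.4741; cost = 20.7062%.
Debt: weight = 3088/5872 = 0.5259; after-tax cost = 2.59% × (1 − 20%) = 2.0720%.
WACC = 0.4741 × 20.7062% + 0.5259 × 2.0720% = 10.9067%.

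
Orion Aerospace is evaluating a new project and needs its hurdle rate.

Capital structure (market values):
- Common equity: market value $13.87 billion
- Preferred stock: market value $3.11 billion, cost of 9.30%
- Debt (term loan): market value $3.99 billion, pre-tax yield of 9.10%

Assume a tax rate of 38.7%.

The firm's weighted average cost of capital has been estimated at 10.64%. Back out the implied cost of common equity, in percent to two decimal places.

12.40%

Total capital V = 13.87 + 3.11 + 3.99 = 20.97.
Equity weight = 13.87/20.97 = 0.6614.
Preferred weight = 3.11/20.97 = 0.1483.
Term loan weight = 3.99/20.97 = 0.1903.
Debt contribution = 0.1903 × 9.1% × (1 − 38.7%) = 1.0614%.
Preferred contribution = 0.1483 × 9.3% = 1.3793%.
Required equity contribution = 10.64% − 2.4406% = 8.1994%.
Re = 8.1994% / 0.6614 = 12.3966%.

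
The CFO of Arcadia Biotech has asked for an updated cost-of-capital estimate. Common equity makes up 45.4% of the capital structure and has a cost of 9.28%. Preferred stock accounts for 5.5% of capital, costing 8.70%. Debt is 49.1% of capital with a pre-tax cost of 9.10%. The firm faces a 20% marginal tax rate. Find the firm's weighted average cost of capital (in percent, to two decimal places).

8.27%

After-tax cost of debt = 9.1% × (1 − 20%) = 7.2800%.
WACC = 0.454 × 9.2800% + 0.055 × 8.7000% + 0.491 × 7.2800% = 8.2661%.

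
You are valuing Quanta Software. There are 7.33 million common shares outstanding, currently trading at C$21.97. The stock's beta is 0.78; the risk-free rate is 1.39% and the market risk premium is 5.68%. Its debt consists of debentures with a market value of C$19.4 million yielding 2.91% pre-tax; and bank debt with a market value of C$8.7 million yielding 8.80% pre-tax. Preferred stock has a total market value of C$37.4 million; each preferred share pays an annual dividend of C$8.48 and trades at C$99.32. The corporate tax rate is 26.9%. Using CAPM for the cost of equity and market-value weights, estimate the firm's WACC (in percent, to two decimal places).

Cost of equity via CAPM: Re = 1.39% + 0.78 × 5.68% = 5.8204%.
Cost of preferred: Rp = 8.48 / 99.32 = 8.5381%.
Market value of equity E = 21.97 × 7.33m = 161.0401m.
Total capital V = 161.0401 + 37.4 + 19.4 + 8.7 = 226.5401.
Equity: weight = 161.0401/226.5401 = 0.7109; cost = 5.8204%.
Preferred: weight = 37.4/226.5401 = 0.1651; cost = 8.5381%.
Debentures: weight = 19.4/226.5401 = 0.0856; after-tax cost = 2.91% × (1 − 26.9%) = 2.1272%.
Bank debt: weight = 8.7/226.5401 = 0.0384; after-tax cost = 8.8% × (1 − 26.9%) = 6.4328%.
WACC = 0.7109 × 5.8204% + 0.1651 × 8.5381% + 0.0856 × 2.1272% + 0.0384 × 6.4328% = 5.9763%.

5.98%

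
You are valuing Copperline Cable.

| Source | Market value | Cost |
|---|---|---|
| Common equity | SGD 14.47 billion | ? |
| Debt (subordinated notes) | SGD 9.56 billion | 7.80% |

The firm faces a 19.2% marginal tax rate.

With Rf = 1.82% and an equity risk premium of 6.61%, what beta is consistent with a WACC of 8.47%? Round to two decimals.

1.22

Total capital V = 14.47 + 9.56 = 24.03.
Equity weight = 14.47/24.03 = 0.6022.
Subordinated notes weight = 9.56/24.03 = 0.3978.
Debt contribution = 0.3978 × 7.8% × (1 − 19.2%) = 2.5073%.
Required equity contribution = 8.47% − 2.5073% = 5.9627%  ⇒  Re = 9.9021%.
CAPM: 9.9021% = 1.82% + β × 6.61%  ⇒  β = 1.2227.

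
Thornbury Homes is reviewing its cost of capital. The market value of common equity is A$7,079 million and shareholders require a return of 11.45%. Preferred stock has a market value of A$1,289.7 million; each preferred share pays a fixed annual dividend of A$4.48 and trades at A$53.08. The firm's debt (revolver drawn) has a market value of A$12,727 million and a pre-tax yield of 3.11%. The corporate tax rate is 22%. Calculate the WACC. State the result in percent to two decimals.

5.82%

Cost of preferred: Rp = 4.48 / 53.08 = 8.4401%.
Total capital V = 7079 + 1289.7 + 12727 = 21095.7.
Equity: weight = 7079/21095.7 = 0.3356; cost = 11.45%.
Preferred: weight = 1289.7/21095.7 = 0.0611; cost = 8.4401%.
Revolver drawn: weight = 12727/21095.7 = 0.6033; after-tax cost = 3.11% × (1 − 22%) = 2.4258%.
WACC = 0.3356 × 11.4500% + 0.0611 × 8.4401% + 0.6033 × 2.4258% = 5.8217%.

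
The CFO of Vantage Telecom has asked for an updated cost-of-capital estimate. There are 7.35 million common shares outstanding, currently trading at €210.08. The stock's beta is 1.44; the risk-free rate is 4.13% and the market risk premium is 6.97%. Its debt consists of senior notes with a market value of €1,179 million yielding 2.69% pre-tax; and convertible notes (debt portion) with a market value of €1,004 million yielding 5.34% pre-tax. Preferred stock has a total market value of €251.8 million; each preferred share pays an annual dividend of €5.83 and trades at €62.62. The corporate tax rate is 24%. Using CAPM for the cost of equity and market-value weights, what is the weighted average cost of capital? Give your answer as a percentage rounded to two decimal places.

Cost of equity via CAPM: Re = 4.13% + 1.44 × 6.97% = 14.1668%.
Cost of preferred: Rp = 5.83 / 62.62 = 9.3101%.
Market value of equity E = 210.08 × 7.35m = 1544.088m.
Total capital V = 1544.088 + 251.8 + 1179 + 1004 = 3978.888.
Equity: weight = 1544.088/3978.888 = 0.3881; cost = 14.1668%.
Preferred: weight = 251.8/3978.888 = 0.0633; cost = 9.3101%.
Senior notes: weight = 1179/3978.888 = 0.2963; after-tax cost = 2.69% × (1 − 24%) = 2.0444%.
Convertible notes (debt portion): weight = 1004/3978.888 = 0.2523; after-tax cost = 5.34% × (1 − 24%) = 4.0584%.
WACC = 0.3881 × 14.1668% + 0.0633 × 9.3101% + 0.2963 × 2.0444% + 0.2523 × 4.0584% = 7.7167%.

7.72%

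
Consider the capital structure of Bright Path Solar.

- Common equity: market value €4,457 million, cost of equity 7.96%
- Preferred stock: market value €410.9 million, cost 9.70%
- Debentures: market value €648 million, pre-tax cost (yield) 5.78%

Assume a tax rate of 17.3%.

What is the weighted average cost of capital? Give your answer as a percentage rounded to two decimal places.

7.72%

Total capital V = 4457 + 410.9 + 648 = 5515.9.
Equity: weight = 4457/5515.9 = 0.8080; cost = 7.96%.
Preferred: weight = 410.9/5515.9 = 0.0745; cost = 9.7%.
Debentures: weight = 648/5515.9 = 0.1175; after-tax cost = 5.78% × (1 − 17.3%) = 4.7801%.
WACC = 0.8080 × 7.9600% + 0.0745 × 9.7000% + 0.1175 × 4.7801% = 7.7160%.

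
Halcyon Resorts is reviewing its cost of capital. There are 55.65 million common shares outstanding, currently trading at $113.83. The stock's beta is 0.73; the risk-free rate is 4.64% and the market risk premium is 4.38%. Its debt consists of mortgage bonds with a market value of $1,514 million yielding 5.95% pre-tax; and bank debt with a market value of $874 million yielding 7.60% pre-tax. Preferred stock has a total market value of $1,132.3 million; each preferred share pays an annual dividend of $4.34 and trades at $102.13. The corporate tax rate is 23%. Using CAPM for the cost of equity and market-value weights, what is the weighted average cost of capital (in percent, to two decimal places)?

Cost of equity via CAPM: Re = 4.64% + 0.73 × 4.38% = 7.8374%.
Cost of preferred: Rp = 4.34 / 102.13 = 4.2495%.
Market value of equity E = 113.83 × 55.65m = 6334.6395m.
Total capital V = 6334.6395 + 1132.3 + 1514 + 874 = 9854.9395.
Equity: weight = 6334.6395/9854.9395 = 0.6428; cost = 7.8374%.
Preferred: weight = 1132.3/9854.9395 = 0.1149; cost = 4.2495%.
Mortgage bonds: weight = 1514/9854.9395 = 0.1536; after-tax cost = 5.95% × (1 − 23%) = 4.5815%.
Bank debt: weight = 874/9854.9395 = 0.0887; after-tax cost = 7.6% × (1 − 23%) = 5.8520%.
WACC = 0.6428 × 7.8374% + 0.1149 × 4.2495% + 0.1536 × 4.5815% + 0.0887 × 5.8520% = 6.7489%.

6.75%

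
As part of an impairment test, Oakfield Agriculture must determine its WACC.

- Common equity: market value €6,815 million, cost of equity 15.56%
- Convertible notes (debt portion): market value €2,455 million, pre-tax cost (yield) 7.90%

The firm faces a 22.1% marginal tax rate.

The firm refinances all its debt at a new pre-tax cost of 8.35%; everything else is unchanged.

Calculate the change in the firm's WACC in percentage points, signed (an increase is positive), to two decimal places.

+0.09 pp

Current WACC:
Total capital V = 6815 + 2455 = 9270.
Equity: weight = 6815/9270 = 0.7352; cost = 15.56%.
Convertible notes (debt portion): weight = 2455/9270 = 0.2648; after-tax cost = 7.9% × (1 − 22.1%) = 6.1541%.
WACC = 0.7352 × 15.5600% + 0.2648 × 6.1541% = 13.0690%.
After the change:
Total capital V = 6815 + 2455 = 9270.
Equity: weight = 6815/9270 = 0.7352; cost = 15.56%.
Convertible notes (debt portion): weight = 2455/9270 = 0.2648; after-tax cost = 8.35% × (1 − 22.1%) = 6.5046%.
WACC = 0.7352 × 15.5600% + 0.2648 × 6.5046% = 13.1618%.
Change in WACC = 13.1618% − 13.0690% = 0.0928 pp.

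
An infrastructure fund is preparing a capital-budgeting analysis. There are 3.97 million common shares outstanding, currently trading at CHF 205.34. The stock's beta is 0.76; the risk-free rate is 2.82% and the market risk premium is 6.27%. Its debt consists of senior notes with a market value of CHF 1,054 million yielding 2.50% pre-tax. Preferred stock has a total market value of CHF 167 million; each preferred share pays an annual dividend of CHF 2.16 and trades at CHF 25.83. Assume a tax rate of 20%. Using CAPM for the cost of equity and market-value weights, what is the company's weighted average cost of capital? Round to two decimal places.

Cost of equity via CAPM: Re = 2.82% + 0.76 × 6.27% = 7.5852%.
Cost of preferred: Rp = 2.16 / 25.83 = 8.3624%.
Market value of equity E = 205.34 × 3.97m = 815.1998m.
Total capital V = 815.1998 + 167 + 1054 = 2036.1998.
Equity: weight = 815.1998/2036.1998 = 0.4004; cost = 7.5852%.
Preferred: weight = 167/2036.1998 = 0.0820; cost = 8.3624%.
Senior notes: weight = 1054/2036.1998 = 0.5176; after-tax cost = 2.5% × (1 − 20%) = 2.0000%.
WACC = 0.4004 × 7.5852% + 0.0820 × 8.3624% + 0.5176 × 2.0000% = 4.7579%.

4.76%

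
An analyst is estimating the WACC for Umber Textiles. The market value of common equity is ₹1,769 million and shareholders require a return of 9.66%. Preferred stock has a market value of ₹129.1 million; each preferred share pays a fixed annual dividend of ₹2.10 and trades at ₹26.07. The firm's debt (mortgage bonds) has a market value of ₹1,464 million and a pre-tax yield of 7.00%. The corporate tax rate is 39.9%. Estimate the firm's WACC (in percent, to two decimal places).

Cost of preferred: Rp = 2.1 / 26.07 = 8.0552%.
Total capital V = 1769 + 129.1 + 1464 = 3362.1.
Equity: weight = 1769/3362.1 = 0.5262; cost = 9.66%.
Preferred: weight = 129.1/3362.1 = 0.0384; cost = 8.0552%.
Mortgage bonds: weight = 1464/3362.1 = 0.4354; after-tax cost = 7% × (1 − 39.9%) = 4.2070%.
WACC = 0.5262 × 9.6600% + 0.0384 × 8.0552% + 0.4354 × 4.2070% = 7.2239%.

7.22%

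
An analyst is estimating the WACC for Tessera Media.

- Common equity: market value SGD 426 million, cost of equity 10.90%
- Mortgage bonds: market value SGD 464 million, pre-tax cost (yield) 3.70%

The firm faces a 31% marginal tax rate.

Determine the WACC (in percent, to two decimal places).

6.55%

Total capital V = 426 + 464 = 890.
Equity: weight = 426/890 = 0.4787; cost = 10.9%.
Mortgage bonds: weight = 464/890 = 0.5213; after-tax cost = 3.7% × (1 − 31%) = 2.5530%.
WACC = 0.4787 × 10.9000% + 0.5213 × 2.5530% = 6.5483%.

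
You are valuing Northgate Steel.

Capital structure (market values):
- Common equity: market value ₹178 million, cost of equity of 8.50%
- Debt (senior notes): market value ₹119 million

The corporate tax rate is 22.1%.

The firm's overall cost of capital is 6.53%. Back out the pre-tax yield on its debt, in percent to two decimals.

4.60%

Total capital V = 178 + 119 = 297.
Equity weight = 178/297 = 0.5993.
Senior notes weight = 119/297 = 0.4007.
Equity contribution = 0.5993 × 8.5% = 5.0943%.
Remaining for debt = 6.53% − 5.0943% = 1.4357%.
Rd × (1 − 22.1%) × 0.4007 = 1.4357%  ⇒  Rd = 4.5998%.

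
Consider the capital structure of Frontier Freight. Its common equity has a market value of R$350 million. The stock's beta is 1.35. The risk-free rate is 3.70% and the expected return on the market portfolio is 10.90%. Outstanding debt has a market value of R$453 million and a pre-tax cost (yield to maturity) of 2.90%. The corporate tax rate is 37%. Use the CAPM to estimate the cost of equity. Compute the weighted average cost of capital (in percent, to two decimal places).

Market risk premium = 10.9% − 3.7% = 7.2%.
Cost of equity via CAPM: Re = 3.7% + 1.35 × 7.2% = 13.4200%.
Total capital V = 350 + 453 = 803.
Equity: weight = 350/803 = 0.4359; cost = 13.42%.
Debt: weight = 453/803 = 0.5641; after-tax cost = 2.9% × (1 − 37%) = 1.8270%.
WACC = 0.4359 × 13.4200% + 0.5641 × 1.8270% = 6.8800%.

6.88%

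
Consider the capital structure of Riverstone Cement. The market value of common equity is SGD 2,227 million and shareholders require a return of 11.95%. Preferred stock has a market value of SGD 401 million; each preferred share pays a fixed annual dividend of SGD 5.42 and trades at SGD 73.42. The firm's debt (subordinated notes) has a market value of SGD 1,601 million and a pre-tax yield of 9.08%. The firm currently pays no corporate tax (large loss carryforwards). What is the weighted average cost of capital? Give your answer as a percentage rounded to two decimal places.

10.43%

Cost of preferred: Rp = 5.42 / 73.42 = 7.3822%.
Total capital V = 2227 + 401 + 1601 = 4229.
Equity: weight = 2227/4229 = 0.5266; cost = 11.95%.
Preferred: weight = 401/4229 = 0.0948; cost = 7.3822%.
Subordinated notes: weight = 1601/4229 = 0.3786; after-tax cost = 9.08% × (1 − 0%) = 9.0800%.
WACC = 0.5266 × 11.9500% + 0.0948 × 7.3822% + 0.3786 × 9.0800% = 10.4304%.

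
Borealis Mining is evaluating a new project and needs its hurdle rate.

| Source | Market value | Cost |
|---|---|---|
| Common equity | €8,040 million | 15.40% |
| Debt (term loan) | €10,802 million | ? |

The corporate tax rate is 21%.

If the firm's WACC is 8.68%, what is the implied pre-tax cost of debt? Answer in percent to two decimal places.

4.66%

Total capital V = 8040 + 10802 = 18842.
Equity weight = 8040/18842 = 0.4267.
Term loan weight = 10802/18842 = 0.5733.
Equity contribution = 0.4267 × 15.4% = 6.5713%.
Remaining for debt = 8.68% − 6.5713% = 2.1087%.
Rd × (1 − 21%) × 0.5733 = 2.1087%  ⇒  Rd = 4.6560%.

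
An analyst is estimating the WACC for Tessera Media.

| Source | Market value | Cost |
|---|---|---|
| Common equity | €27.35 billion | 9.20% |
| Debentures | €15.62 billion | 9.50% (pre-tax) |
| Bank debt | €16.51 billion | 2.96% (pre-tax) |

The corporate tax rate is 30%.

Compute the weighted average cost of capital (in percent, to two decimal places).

6.55%

Total capital V = 27.35 + 15.62 + 16.51 = 59.48.
Equity: weight = 27.35/59.48 = 0.4598; cost = 9.2%.
Debentures: weight = 15.62/59.48 = 0.2626; after-tax cost = 9.5% × (1 − 30%) = 6.6500%.
Bank debt: weight = 16.51/59.48 = 0.2776; after-tax cost = 2.96% × (1 − 30%) = 2.0720%.
WACC = 0.4598 × 9.2000% + 0.2626 × 6.6500% + 0.2776 × 2.0720% = 6.5518%.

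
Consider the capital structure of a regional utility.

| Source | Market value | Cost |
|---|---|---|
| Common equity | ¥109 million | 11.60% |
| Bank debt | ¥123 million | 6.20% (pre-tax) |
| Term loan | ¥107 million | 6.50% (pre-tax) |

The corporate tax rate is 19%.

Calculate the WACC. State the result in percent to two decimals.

Total capital V = 109 + 123 + 107 = 339.
Equity: weight = 109/339 = 0.3215; cost = 11.6%.
Bank debt: weight = 123/339 = 0.3628; after-tax cost = 6.2% × (1 − 19%) = 5.0220%.
Term loan: weight = 107/339 = 0.3156; after-tax cost = 6.5% × (1 − 19%) = 5.2650%.
WACC = 0.3215 × 11.6000% + 0.3628 × 5.0220% + 0.3156 × 5.2650% = 7.2137%.

7.21%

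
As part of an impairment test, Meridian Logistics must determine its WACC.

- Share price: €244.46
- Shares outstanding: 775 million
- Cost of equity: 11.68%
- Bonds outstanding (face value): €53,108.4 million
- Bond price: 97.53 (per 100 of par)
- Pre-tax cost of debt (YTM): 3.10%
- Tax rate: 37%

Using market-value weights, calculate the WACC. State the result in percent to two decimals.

9.59%

Market value of equity E = 244.46 × 775m = 189456.5m. Market value of debt D = 53108.4m × 97.53/100 = 51796.62252m.
Total capital V = 189456.5 + 51796.62252 = 241253.12252.
Equity: weight = 189456.5/241253.12252 = 0.7853; cost = 11.68%.
Bonds outstanding: weight = 51796.62252/241253.12252 = 0.2147; after-tax cost = 3.1% × (1 − 37%) = 1.9530%.
WACC = 0.7853 × 11.6800% + 0.2147 × 1.9530% = 9.5916%.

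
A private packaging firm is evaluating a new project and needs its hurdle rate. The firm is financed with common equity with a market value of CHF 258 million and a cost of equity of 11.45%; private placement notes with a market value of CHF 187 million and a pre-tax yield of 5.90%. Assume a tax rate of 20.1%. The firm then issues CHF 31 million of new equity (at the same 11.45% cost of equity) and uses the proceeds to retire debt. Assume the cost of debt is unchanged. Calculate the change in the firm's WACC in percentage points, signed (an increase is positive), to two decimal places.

Current WACC:
Total capital V = 258 + 187 = 445.
Equity: weight = 258/445 = 0.5798; cost = 11.45%.
Private placement notes: weight = 187/445 = 0.4202; after-tax cost = 5.9% × (1 − 20.1%) = 4.7141%.
WACC = 0.5798 × 11.4500% + 0.4202 × 4.7141% = 8.6194%.
After the change:
Total capital V = 289 + 156 = 445.
Equity: weight = 289/445 = 0.6494; cost = 11.45%.
Private placement notes: weight = 156/445 = 0.3506; after-tax cost = 5.9% × (1 − 20.1%) = 4.7141%.
WACC = 0.6494 × 11.4500% + 0.3506 × 4.7141% = 9.0887%.
Change in WACC = 9.0887% − 8.6194% = 0.4692 pp.

+0.47 pp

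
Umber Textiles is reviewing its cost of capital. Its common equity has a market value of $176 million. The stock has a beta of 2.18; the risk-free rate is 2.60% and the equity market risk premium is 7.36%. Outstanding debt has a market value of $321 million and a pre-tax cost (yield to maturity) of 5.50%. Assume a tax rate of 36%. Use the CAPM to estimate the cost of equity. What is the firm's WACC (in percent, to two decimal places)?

Cost of equity via CAPM: Re = 2.6% + 2.18 × 7.36% = 18.6448%.
Total capital V = 176 + 321 = 497.
Equity: weight = 176/497 = 0.3541; cost = 18.6448%.
Debt: weight = 321/497 = 0.6459; after-tax cost = 5.5% × (1 − 36%) = 3.5200%.
WACC = 0.3541 × 18.6448% + 0.6459 × 3.5200% = 8.8761%.

8.88%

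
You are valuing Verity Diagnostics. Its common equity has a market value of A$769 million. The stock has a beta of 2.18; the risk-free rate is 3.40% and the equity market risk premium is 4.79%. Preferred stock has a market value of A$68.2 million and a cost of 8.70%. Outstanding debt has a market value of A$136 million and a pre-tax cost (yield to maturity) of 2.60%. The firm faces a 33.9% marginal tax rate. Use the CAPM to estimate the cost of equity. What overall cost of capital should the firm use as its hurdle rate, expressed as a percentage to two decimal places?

Cost of equity via CAPM: Re = 3.4% + 2.18 × 4.79% = 13.8422%.
Total capital V = 769 + 68.2 + 136 = 973.2.
Equity: weight = 769/973.2 = 0.7902; cost = 13.8422%.
Preferred: weight = 68.2/973.2 = 0.0701; cost = 8.7%.
Debt: weight = 136/973.2 = 0.1397; after-tax cost = 2.6% × (1 − 33.9%) = 1.7186%.
WACC = 0.7902 × 13.8422% + 0.0701 × 8.7000% + 0.1397 × 1.7186% = 11.7876%.

11.79%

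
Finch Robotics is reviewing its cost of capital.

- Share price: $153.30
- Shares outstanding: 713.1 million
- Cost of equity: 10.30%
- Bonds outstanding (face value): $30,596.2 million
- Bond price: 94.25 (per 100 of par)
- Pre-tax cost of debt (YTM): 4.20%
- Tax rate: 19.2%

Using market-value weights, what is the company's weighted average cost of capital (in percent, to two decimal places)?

8.86%

Market value of equity E = 153.3 × 713.1m = 109318.23m. Market value of debt D = 30596.2m × 94.25/100 = 28836.9185m.
Total capital V = 109318.23 + 28836.9185 = 138155.1485.
Equity: weight = 109318.23/138155.1485 = 0.7913; cost = 10.3%.
Bonds outstanding: weight = 28836.9185/138155.1485 = 0.2087; after-tax cost = 4.2% × (1 − 19.2%) = 3.3936%.
WACC = 0.7913 × 10.3000% + 0.2087 × 3.3936% = 8.8584%.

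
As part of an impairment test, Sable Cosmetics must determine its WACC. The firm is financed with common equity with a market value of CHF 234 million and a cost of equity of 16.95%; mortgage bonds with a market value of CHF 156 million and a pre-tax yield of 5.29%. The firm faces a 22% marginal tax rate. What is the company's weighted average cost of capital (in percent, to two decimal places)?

11.82%

Total capital V = 234 + 156 = 390.
Equity: weight = 234/390 = 0.6000; cost = 16.95%.
Mortgage bonds: weight = 156/390 = 0.4000; after-tax cost = 5.29% × (1 − 22%) = 4.1262%.
WACC = 0.6000 × 16.9500% + 0.4000 × 4.1262% = 11.8205%.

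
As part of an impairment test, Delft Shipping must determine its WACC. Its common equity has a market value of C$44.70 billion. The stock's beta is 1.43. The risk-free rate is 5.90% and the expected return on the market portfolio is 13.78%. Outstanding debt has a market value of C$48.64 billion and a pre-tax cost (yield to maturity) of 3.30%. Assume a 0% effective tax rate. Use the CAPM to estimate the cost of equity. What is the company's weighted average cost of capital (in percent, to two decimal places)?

Market risk premium = 13.78% − 5.9% = 7.88%.
Cost of equity via CAPM: Re = 5.9% + 1.43 × 7.88% = 17.1684%.
Total capital V = 44.7 + 48.64 = 93.34.
Equity: weight = 44.7/93.34 = 0.4789; cost = 17.1684%.
Debt: weight = 48.64/93.34 = 0.5211; after-tax cost = 3.3% × (1 − 0%) = 3.3000%.
WACC = 0.4789 × 17.1684% + 0.5211 × 3.3000% = 9.9415%.

9.94%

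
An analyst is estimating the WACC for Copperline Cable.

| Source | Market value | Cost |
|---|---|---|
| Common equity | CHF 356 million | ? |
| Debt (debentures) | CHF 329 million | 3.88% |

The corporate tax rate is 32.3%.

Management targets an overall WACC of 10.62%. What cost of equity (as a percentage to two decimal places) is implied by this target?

18.01%

Total capital V = 356 + 329 = 685.
Equity weight = 356/685 = 0.5197.
Debentures weight = 329/685 = 0.4803.
Debt contribution = 0.4803 × 3.88% × (1 − 32.3%) = 1.2616%.
Required equity contribution = 10.62% − 1.2616% = 9.3584%.
Re = 9.3584% / 0.5197 = 18.0070%.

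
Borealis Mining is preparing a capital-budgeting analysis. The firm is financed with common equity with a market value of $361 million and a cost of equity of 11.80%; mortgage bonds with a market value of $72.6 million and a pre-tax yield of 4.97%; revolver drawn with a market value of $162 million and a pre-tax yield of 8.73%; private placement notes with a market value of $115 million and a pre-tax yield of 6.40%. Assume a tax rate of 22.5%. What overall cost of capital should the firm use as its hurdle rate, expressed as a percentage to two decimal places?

Total capital V = 361 + 72.6 + 162 + 115 = 710.6.
Equity: weight = 361/710.6 = 0.5080; cost = 11.8%.
Mortgage bonds: weight = 72.6/710.6 = 0.1022; after-tax cost = 4.97% × (1 − 22.5%) = 3.8518%.
Revolver drawn: weight = 162/710.6 = 0.2280; after-tax cost = 8.73% × (1 − 22.5%) = 6.7658%.
Private placement notes: weight = 115/710.6 = 0.1618; after-tax cost = 6.4% × (1 − 22.5%) = 4.9600%.
WACC = 0.5080 × 11.8000% + 0.1022 × 3.8518% + 0.2280 × 6.7658% + 0.1618 × 4.9600% = 8.7333%.

8.73%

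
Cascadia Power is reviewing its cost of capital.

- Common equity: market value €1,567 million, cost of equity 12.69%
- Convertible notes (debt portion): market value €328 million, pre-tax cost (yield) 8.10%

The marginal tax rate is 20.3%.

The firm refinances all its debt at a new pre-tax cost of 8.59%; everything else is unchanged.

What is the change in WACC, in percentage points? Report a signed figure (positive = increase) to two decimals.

Current WACC:
Total capital V = 1567 + 328 = 1895.
Equity: weight = 1567/1895 = 0.8269; cost = 12.69%.
Convertible notes (debt portion): weight = 328/1895 = 0.1731; after-tax cost = 8.1% × (1 − 20.3%) = 6.4557%.
WACC = 0.8269 × 12.6900% + 0.1731 × 6.4557% = 11.6109%.
After the change:
Total capital V = 1567 + 328 = 1895.
Equity: weight = 1567/1895 = 0.8269; cost = 12.69%.
Convertible notes (debt portion): weight = 328/1895 = 0.1731; after-tax cost = 8.59% × (1 − 20.3%) = 6.8462%.
WACC = 0.8269 × 12.6900% + 0.1731 × 6.8462% = 11.6785%.
Change in WACC = 11.6785% − 11.6109% = 0.0676 pp.

+0.07 pp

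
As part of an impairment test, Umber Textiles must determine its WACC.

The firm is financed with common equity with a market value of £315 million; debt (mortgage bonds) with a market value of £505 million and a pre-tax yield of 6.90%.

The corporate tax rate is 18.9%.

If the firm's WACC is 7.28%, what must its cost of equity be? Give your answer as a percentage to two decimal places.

Total capital V = 315 + 505 = 820.
Equity weight = 315/820 = 0.3841.
Mortgage bonds weight = 505/820 = 0.6159.
Debt contribution = 0.6159 × 6.9% × (1 − 18.9%) = 3.4463%.
Required equity contribution = 7.28% − 3.4463% = 3.8337%.
Re = 3.8337% / 0.3841 = 9.9799%.

9.98%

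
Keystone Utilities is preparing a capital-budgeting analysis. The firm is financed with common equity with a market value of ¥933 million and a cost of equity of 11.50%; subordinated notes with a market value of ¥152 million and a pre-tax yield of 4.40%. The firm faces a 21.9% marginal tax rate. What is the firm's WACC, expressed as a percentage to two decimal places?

10.37%

Total capital V = 933 + 152 = 1085.
Equity: weight = 933/1085 = 0.8599; cost = 11.5%.
Subordinated notes: weight = 152/1085 = 0.1401; after-tax cost = 4.4% × (1 − 21.9%) = 3.4364%.
WACC = 0.8599 × 11.5000% + 0.1401 × 3.4364% = 10.3704%.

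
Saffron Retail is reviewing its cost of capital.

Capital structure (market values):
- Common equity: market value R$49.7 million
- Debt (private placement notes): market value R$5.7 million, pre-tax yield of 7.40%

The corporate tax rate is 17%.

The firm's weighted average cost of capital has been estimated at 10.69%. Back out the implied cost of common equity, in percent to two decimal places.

11.21%

Total capital V = 49.7 + 5.7 = 55.4.
Equity weight = 49.7/55.4 = 0.8971.
Private placement notes weight = 5.7/55.4 = 0.1029.
Debt contribution = 0.1029 × 7.4% × (1 − 17%) = 0.6319%.
Required equity contribution = 10.69% − 0.6319% = 10.0581%.
Re = 10.0581% / 0.8971 = 11.2116%.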